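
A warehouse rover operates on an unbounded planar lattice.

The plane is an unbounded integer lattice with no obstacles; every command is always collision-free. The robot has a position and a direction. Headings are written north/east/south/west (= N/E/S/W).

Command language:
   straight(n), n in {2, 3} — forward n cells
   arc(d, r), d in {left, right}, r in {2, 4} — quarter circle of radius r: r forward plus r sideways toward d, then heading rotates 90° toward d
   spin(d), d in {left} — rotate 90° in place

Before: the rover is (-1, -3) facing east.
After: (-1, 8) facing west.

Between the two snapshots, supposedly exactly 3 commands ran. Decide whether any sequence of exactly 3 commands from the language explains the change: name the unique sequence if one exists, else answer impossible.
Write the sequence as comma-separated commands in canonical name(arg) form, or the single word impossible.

arc(left, 4), straight(3), arc(left, 4)

key: cell and facing (now W) both changed — the 3 commands mix motion and turning
t0: (-1, -3) facing east
step 1 (arc(left, 4)): (3, 1) facing north
step 2 (straight(3)): (3, 4) facing north
step 3 (arc(left, 4)): (-1, 8) facing west
uniquely the one of 343 3-step routes that fits.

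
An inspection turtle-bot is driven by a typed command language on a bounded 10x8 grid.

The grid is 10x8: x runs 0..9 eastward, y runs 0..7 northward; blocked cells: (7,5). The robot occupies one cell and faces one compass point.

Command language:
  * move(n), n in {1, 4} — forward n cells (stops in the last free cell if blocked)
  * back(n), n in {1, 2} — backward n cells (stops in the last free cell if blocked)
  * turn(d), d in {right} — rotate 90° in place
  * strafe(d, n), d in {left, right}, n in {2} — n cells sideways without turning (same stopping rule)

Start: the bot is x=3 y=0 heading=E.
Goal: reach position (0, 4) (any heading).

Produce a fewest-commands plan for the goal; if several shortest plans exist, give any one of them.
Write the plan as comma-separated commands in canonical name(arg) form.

initial: x=3 y=0 heading=E
t=1 strafe(left, 2) ⇒ x=3 y=2 heading=E
t=2 strafe(left, 2) ⇒ x=3 y=4 heading=E
t=3 back(2) ⇒ x=1 y=4 heading=E
t=4 back(2) ⇒ x=0 y=4 heading=E
nothing shorter than 4 reaches the goal.

strafe(left, 2), strafe(left, 2), back(2), back(2)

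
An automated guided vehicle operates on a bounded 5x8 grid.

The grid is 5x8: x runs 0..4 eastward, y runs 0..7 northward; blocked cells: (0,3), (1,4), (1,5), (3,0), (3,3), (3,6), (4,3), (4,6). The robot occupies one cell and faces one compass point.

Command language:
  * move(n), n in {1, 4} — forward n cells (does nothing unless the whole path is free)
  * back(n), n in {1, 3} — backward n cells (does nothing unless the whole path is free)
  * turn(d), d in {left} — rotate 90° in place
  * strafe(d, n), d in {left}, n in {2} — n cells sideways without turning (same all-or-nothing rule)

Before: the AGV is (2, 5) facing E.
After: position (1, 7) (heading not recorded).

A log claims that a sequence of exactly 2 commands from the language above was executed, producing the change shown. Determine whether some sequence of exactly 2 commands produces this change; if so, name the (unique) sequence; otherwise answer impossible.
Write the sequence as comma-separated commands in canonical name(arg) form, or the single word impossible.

key: order matters: swapping strafe(left, 2) and back(1) lands elsewhere
t0: (2, 5) facing E
step 1 (strafe(left, 2)): (2, 7) facing E
step 2 (back(1)): (1, 7) facing E
uniquely the one of 36 2-step routes that fits.

strafe(left, 2), back(1)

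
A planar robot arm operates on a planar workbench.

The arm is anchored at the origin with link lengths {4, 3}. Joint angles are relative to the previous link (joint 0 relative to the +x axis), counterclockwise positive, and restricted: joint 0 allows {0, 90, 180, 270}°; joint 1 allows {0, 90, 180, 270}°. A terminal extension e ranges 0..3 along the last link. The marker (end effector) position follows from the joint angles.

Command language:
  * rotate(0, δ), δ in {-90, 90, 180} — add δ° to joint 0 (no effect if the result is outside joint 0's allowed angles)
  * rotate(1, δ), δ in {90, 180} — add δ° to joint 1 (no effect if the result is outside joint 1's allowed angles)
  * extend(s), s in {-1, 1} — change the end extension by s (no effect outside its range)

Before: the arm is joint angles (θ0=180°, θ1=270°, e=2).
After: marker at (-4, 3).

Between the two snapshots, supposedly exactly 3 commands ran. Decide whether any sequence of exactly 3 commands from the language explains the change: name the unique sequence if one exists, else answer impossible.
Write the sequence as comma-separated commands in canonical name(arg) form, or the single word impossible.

start: joint angles (θ0=180°, θ1=270°, e=2)
step 1 (extend(-1)): joint angles (θ0=180°, θ1=270°, e=1)
step 2 (extend(-1)): joint angles (θ0=180°, θ1=270°, e=0)
step 3 (extend(-1)): joint angles (θ0=180°, θ1=270°, e=0)
uniquely the one of 343 3-step routes that fits.

extend(-1), extend(-1), extend(-1)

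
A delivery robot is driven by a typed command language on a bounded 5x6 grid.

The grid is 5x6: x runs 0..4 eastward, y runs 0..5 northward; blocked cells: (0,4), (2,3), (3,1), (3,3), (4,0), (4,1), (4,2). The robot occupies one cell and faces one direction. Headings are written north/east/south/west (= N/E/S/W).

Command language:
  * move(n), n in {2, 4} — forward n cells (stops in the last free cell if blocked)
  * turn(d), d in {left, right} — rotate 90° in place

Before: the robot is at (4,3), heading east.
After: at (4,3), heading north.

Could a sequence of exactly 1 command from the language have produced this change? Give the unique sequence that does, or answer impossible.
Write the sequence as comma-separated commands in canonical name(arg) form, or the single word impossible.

key: (4,3) unchanged — the single command moves nothing
initial: at (4,3), heading east
step 1 (turn(left)): at (4,3), heading north
no rival 1-sequence matches.

turn(left)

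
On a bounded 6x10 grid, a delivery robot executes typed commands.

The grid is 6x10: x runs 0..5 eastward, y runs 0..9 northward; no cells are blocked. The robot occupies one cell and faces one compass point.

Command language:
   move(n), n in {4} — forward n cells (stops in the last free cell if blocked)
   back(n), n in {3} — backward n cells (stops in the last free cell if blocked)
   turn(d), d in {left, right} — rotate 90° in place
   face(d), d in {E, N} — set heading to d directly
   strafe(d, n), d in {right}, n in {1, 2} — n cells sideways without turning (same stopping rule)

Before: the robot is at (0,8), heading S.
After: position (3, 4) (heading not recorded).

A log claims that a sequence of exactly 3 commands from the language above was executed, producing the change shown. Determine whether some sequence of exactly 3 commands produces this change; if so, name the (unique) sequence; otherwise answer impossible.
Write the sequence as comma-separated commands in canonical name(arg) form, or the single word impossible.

move(4), turn(right), back(3)

key: running back(3) before move(4) would end elsewhere — order is forced
from: at (0,8), heading S
1. move(4) → at (0,4), heading S
2. turn(right) → at (0,4), heading W
3. back(3) → at (3,4), heading W
all 512 alternatives checked — unique.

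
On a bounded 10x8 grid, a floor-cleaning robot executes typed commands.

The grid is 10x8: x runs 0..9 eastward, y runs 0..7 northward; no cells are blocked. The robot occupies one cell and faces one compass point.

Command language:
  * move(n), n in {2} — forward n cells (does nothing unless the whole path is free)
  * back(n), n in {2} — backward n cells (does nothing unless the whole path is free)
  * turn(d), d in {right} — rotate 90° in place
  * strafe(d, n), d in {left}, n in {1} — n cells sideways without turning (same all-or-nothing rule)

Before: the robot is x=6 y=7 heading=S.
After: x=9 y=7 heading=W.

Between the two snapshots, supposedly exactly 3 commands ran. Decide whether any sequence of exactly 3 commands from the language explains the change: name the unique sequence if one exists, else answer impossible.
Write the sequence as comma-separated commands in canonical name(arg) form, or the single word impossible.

strafe(left, 1), turn(right), back(2)

key: position moved to (9,7) AND the heading swung to W — translation plus rotation needed
t0: x=6 y=7 heading=S
1. strafe(left, 1) → x=7 y=7 heading=S
2. turn(right) → x=7 y=7 heading=W
3. back(2) → x=9 y=7 heading=W
no rival 3-sequence matches.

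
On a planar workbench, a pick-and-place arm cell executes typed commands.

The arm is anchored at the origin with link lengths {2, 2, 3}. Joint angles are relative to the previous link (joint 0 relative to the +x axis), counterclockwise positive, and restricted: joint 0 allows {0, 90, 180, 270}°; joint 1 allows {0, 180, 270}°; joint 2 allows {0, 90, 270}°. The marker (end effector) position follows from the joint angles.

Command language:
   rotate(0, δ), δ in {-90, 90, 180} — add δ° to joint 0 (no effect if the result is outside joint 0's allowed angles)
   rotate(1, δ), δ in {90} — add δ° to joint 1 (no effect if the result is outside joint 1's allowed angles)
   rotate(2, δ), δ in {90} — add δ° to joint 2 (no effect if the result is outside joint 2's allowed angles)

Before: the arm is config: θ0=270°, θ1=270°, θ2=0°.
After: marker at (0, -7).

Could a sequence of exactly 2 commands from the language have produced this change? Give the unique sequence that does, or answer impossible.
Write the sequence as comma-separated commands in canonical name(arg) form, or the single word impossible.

rotate(1, 90), rotate(1, 90)

t0: config: θ0=270°, θ1=270°, θ2=0°
[1] after rotate(1, 90): config: θ0=270°, θ1=0°, θ2=0°
[2] after rotate(1, 90): config: θ0=270°, θ1=0°, θ2=0°
no rival 2-sequence matches.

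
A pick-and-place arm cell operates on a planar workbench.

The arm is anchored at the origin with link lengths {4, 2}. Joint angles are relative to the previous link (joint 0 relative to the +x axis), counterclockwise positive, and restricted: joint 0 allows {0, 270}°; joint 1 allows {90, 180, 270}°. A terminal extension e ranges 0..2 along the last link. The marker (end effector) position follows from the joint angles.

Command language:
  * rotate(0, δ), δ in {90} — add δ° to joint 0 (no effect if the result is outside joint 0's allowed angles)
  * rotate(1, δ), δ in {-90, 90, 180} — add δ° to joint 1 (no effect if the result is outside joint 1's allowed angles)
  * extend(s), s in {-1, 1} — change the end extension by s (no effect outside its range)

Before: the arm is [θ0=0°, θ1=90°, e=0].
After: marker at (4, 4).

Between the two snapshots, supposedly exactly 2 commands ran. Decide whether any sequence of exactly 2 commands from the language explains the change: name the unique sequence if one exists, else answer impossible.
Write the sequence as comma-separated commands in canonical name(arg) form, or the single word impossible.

begin: [θ0=0°, θ1=90°, e=0]
t=1 extend(1) ⇒ [θ0=0°, θ1=90°, e=1]
t=2 extend(1) ⇒ [θ0=0°, θ1=90°, e=2]
all 36 alternatives checked — unique.

extend(1), extend(1)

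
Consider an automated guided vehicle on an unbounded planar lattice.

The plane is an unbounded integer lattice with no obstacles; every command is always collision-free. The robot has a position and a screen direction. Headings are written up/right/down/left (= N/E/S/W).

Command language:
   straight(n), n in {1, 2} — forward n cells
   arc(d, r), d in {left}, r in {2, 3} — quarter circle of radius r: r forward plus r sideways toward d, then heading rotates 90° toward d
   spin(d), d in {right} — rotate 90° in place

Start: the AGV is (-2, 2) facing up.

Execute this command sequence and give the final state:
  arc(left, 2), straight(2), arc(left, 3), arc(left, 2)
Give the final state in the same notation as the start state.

from: (-2, 2) facing up
[1] after arc(left, 2): (-4, 4) facing left
[2] after straight(2): (-6, 4) facing left
[3] after arc(left, 3): (-9, 1) facing down
[4] after arc(left, 2): (-7, -1) facing right

(-7, -1) facing right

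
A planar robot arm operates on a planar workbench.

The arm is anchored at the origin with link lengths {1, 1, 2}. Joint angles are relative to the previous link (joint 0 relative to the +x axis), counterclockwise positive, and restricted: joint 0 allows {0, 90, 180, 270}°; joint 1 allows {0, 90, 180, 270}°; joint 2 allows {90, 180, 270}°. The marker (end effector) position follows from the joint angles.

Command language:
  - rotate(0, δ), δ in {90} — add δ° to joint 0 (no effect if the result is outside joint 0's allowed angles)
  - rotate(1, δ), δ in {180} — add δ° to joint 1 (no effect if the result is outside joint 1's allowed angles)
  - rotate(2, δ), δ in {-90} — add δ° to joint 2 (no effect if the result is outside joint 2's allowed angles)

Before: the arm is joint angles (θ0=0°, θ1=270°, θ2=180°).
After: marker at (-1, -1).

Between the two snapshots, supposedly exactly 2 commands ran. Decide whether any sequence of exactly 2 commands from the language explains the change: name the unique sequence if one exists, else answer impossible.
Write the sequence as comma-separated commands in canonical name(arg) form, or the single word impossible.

rotate(0, 90), rotate(0, 90)

from: joint angles (θ0=0°, θ1=270°, θ2=180°)
t=1 rotate(0, 90) ⇒ joint angles (θ0=90°, θ1=270°, θ2=180°)
t=2 rotate(0, 90) ⇒ joint angles (θ0=180°, θ1=270°, θ2=180°)
no rival 2-sequence matches.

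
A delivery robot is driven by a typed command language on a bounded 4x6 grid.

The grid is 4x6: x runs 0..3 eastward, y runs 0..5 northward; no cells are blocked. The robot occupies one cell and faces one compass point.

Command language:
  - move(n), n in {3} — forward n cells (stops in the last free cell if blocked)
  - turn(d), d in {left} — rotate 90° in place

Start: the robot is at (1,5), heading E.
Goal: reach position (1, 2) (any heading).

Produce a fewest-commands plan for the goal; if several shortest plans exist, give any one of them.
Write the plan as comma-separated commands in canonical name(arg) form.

begin: at (1,5), heading E
step 1 (turn(left)): at (1,5), heading N
step 2 (turn(left)): at (1,5), heading W
step 3 (turn(left)): at (1,5), heading S
step 4 (move(3)): at (1,2), heading S
shorter routes all fall short; 4 is best.

turn(left), turn(left), turn(left), move(3)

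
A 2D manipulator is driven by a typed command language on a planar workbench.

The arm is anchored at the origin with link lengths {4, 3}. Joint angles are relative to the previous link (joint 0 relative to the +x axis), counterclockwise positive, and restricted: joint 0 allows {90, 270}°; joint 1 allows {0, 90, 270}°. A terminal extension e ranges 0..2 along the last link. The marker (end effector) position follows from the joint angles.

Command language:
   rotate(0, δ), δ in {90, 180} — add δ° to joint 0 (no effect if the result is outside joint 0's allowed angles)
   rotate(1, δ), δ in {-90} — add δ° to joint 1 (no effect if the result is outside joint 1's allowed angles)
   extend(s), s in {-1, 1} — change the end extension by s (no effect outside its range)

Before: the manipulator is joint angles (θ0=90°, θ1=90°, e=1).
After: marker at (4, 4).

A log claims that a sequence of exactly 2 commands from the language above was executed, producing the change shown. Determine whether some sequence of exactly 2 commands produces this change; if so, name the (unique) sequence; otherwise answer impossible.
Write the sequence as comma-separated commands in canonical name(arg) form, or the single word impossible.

rotate(1, -90), rotate(1, -90)

start: joint angles (θ0=90°, θ1=90°, e=1)
[1] after rotate(1, -90): joint angles (θ0=90°, θ1=0°, e=1)
[2] after rotate(1, -90): joint angles (θ0=90°, θ1=270°, e=1)
no other 2-command option fits: unique.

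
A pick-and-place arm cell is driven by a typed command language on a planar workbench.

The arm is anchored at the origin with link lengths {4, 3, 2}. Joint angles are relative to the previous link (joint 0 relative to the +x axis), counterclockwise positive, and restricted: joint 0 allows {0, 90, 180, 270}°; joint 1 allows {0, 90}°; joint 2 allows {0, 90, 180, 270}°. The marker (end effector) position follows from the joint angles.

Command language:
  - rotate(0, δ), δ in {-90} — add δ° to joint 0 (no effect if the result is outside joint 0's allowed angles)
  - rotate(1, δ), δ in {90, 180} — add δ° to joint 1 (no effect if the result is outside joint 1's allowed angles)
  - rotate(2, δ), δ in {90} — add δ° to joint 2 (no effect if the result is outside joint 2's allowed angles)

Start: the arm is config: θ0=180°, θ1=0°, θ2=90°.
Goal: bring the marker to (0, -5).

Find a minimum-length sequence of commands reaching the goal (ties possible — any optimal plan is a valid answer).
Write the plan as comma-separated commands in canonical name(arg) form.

rotate(2, 90), rotate(0, -90), rotate(0, -90), rotate(0, -90)

begin: config: θ0=180°, θ1=0°, θ2=90°
1. rotate(2, 90) → config: θ0=180°, θ1=0°, θ2=180°
2. rotate(0, -90) → config: θ0=90°, θ1=0°, θ2=180°
3. rotate(0, -90) → config: θ0=0°, θ1=0°, θ2=180°
4. rotate(0, -90) → config: θ0=270°, θ1=0°, θ2=180°
nothing shorter than 4 reaches the goal.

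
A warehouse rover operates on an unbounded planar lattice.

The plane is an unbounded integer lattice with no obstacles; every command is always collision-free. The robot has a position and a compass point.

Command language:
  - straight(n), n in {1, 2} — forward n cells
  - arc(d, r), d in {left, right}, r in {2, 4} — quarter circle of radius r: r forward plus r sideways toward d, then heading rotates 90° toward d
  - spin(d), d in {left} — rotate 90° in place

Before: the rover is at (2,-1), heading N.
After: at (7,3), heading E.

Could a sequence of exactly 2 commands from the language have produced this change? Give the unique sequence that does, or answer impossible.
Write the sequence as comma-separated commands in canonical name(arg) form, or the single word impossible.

arc(right, 4), straight(1)

key: running straight(1) before arc(right, 4) would end elsewhere — order is forced
t0: at (2,-1), heading N
t=1 arc(right, 4) ⇒ at (6,3), heading E
t=2 straight(1) ⇒ at (7,3), heading E
no other 2-command option fits: unique.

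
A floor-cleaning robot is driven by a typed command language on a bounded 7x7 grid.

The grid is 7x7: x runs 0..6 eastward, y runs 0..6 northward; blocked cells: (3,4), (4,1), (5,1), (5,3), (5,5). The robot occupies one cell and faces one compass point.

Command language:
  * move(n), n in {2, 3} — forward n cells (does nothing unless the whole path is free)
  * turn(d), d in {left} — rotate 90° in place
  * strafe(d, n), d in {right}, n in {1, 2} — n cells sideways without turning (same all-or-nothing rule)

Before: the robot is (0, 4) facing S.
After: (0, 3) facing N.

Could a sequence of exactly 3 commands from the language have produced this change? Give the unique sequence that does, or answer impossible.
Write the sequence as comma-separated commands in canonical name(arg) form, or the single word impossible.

turn(left), strafe(right, 1), turn(left)

key: position moved to (0,3) AND the heading swung to N — translation plus rotation needed
begin: (0, 4) facing S
step 1 (turn(left)): (0, 4) facing E
step 2 (strafe(right, 1)): (0, 3) facing E
step 3 (turn(left)): (0, 3) facing N
no rival 3-sequence matches.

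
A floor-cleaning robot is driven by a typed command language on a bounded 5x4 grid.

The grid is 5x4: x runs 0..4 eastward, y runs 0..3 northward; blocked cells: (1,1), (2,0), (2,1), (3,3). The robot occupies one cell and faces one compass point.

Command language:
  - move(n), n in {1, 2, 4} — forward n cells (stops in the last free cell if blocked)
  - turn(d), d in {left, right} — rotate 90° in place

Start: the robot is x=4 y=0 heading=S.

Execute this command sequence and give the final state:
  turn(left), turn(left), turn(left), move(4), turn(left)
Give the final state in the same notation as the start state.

x=3 y=0 heading=S

t0: x=4 y=0 heading=S
step 1 (turn(left)): x=4 y=0 heading=E
step 2 (turn(left)): x=4 y=0 heading=N
step 3 (turn(left)): x=4 y=0 heading=W
step 4 (move(4)): x=3 y=0 heading=W
step 5 (turn(left)): x=3 y=0 heading=S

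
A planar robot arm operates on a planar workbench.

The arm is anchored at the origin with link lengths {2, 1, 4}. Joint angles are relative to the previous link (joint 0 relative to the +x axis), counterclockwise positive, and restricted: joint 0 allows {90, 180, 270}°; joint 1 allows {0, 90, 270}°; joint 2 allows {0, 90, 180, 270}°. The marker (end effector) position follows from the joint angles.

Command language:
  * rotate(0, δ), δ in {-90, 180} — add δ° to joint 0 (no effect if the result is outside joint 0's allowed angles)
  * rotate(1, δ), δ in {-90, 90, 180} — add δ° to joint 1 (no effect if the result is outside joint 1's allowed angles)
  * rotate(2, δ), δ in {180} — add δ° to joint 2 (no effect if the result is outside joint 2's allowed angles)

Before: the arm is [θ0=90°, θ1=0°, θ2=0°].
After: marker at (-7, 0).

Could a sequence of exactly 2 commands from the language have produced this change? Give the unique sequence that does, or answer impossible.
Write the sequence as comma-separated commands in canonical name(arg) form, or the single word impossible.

key: order matters: swapping rotate(0, 180) and rotate(0, -90) lands elsewhere
initial: [θ0=90°, θ1=0°, θ2=0°]
[1] after rotate(0, 180): [θ0=270°, θ1=0°, θ2=0°]
[2] after rotate(0, -90): [θ0=180°, θ1=0°, θ2=0°]
no other 2-command option fits: unique.

rotate(0, 180), rotate(0, -90)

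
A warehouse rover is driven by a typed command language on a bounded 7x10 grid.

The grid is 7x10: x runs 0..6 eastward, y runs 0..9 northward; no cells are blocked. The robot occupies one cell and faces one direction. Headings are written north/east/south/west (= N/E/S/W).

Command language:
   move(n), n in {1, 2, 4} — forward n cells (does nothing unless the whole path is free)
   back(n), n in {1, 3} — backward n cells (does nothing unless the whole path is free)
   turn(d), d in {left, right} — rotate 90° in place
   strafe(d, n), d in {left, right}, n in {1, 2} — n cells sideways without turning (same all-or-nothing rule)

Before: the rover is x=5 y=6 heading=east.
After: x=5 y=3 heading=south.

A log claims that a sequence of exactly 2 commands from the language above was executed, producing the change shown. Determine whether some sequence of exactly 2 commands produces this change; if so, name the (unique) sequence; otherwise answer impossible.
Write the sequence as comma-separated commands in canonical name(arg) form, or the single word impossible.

all 121 sequences checked — none match.

impossible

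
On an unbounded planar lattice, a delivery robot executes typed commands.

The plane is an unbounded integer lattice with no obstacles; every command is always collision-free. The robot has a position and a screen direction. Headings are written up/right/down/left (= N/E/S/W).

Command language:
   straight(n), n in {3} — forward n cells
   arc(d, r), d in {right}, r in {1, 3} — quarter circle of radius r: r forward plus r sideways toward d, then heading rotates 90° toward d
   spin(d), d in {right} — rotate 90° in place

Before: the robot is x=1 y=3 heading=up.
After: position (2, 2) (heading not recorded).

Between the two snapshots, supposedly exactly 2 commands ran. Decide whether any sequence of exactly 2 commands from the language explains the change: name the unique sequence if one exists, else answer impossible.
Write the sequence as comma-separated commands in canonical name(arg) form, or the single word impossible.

spin(right), arc(right, 1)

key: running arc(right, 1) before spin(right) would end elsewhere — order is forced
begin: x=1 y=3 heading=up
step 1 (spin(right)): x=1 y=3 heading=right
step 2 (arc(right, 1)): x=2 y=2 heading=down
no rival 2-sequence matches.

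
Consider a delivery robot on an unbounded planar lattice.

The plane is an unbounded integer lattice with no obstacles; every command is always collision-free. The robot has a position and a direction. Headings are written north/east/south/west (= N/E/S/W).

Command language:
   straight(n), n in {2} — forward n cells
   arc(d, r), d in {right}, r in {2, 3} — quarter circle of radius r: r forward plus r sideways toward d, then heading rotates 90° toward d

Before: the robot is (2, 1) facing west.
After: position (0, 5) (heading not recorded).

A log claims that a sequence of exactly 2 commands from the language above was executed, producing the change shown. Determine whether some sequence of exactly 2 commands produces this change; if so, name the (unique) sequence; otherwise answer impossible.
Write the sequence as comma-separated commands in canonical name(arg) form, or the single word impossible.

arc(right, 2), straight(2)

key: order matters: swapping arc(right, 2) and straight(2) lands elsewhere
start: (2, 1) facing west
t=1 arc(right, 2) ⇒ (0, 3) facing north
t=2 straight(2) ⇒ (0, 5) facing north
no other 2-command option fits: unique.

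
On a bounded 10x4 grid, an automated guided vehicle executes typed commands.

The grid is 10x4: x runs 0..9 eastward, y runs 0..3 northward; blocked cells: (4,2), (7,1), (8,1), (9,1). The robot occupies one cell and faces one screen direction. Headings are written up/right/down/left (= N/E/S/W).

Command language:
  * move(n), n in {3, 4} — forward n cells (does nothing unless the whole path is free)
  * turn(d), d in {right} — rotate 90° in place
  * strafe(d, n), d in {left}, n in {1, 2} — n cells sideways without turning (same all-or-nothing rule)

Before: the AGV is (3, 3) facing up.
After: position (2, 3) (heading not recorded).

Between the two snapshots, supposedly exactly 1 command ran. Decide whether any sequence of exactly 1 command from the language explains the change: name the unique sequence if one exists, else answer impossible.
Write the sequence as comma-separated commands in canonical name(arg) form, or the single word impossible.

strafe(left, 1)

begin: (3, 3) facing up
[1] after strafe(left, 1): (2, 3) facing up
no other 1-command option fits: unique.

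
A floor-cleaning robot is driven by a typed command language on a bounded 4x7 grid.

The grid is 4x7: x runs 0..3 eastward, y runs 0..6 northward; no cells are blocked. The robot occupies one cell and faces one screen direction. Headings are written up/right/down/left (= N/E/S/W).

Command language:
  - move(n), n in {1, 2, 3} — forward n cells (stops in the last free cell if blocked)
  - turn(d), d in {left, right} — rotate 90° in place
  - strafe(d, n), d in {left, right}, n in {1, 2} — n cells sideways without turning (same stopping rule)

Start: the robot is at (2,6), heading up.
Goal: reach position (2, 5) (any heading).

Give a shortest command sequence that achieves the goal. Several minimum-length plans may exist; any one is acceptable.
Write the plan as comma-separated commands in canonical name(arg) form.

start: at (2,6), heading up
1. turn(right) → at (2,6), heading right
2. strafe(right, 1) → at (2,5), heading right
shorter routes all fall short; 2 is best.

turn(right), strafe(right, 1)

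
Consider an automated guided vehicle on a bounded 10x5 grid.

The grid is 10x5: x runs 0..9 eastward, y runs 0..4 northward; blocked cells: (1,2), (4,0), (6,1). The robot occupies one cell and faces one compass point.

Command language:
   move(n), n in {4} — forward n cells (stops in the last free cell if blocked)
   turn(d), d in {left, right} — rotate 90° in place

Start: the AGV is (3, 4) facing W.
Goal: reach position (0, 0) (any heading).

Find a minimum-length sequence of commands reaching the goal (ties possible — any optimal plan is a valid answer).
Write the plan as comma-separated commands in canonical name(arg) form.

t0: (3, 4) facing W
step 1 (move(4)): (0, 4) facing W
step 2 (turn(left)): (0, 4) facing S
step 3 (move(4)): (0, 0) facing S
minimal: 3 command(s), checked below 3.

move(4), turn(left), move(4)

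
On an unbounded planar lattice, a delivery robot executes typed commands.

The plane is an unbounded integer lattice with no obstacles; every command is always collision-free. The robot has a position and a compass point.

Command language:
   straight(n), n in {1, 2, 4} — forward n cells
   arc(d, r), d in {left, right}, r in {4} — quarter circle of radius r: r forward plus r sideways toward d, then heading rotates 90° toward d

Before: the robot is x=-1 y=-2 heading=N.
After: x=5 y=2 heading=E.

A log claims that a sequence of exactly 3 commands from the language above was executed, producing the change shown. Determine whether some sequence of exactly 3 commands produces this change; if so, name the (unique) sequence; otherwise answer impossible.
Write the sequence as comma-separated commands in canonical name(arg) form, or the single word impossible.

arc(right, 4), straight(1), straight(1)

key: order matters: swapping arc(right, 4) and straight(1) lands elsewhere
initial: x=-1 y=-2 heading=N
step 1 (arc(right, 4)): x=3 y=2 heading=E
step 2 (straight(1)): x=4 y=2 heading=E
step 3 (straight(1)): x=5 y=2 heading=E
no other 3-command option fits: unique.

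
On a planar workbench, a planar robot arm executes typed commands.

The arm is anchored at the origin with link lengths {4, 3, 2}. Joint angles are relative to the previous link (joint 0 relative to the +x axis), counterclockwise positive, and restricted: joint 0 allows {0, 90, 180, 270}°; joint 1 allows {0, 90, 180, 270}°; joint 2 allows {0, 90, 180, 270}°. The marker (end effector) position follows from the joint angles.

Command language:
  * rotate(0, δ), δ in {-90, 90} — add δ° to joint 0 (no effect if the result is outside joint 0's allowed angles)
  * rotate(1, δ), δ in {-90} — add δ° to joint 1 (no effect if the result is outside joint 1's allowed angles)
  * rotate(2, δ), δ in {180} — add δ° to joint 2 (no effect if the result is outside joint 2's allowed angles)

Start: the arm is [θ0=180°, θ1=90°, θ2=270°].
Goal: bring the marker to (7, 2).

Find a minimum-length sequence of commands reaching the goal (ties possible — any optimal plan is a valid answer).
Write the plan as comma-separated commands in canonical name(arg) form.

from: [θ0=180°, θ1=90°, θ2=270°]
t=1 rotate(1, -90) ⇒ [θ0=180°, θ1=0°, θ2=270°]
t=2 rotate(2, 180) ⇒ [θ0=180°, θ1=0°, θ2=90°]
t=3 rotate(0, -90) ⇒ [θ0=90°, θ1=0°, θ2=90°]
t=4 rotate(0, -90) ⇒ [θ0=0°, θ1=0°, θ2=90°]
shorter routes all fall short; 4 is best.

rotate(1, -90), rotate(2, 180), rotate(0, -90), rotate(0, -90)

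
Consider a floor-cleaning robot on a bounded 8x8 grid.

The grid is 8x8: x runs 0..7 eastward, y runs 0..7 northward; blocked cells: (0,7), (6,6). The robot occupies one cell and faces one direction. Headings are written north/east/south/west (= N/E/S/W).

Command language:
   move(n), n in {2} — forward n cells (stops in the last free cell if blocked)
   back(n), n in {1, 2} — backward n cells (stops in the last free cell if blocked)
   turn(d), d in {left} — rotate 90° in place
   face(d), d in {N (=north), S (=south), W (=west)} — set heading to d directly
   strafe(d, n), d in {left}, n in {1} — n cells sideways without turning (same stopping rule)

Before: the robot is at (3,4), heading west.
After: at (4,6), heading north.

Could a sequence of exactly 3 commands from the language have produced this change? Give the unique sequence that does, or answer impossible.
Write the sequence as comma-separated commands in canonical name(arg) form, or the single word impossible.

back(1), face(N), move(2)

key: cell and facing (now N) both changed — the 3 commands mix motion and turning
begin: at (3,4), heading west
[1] after back(1): at (4,4), heading west
[2] after face(N): at (4,4), heading north
[3] after move(2): at (4,6), heading north
no rival 3-sequence matches.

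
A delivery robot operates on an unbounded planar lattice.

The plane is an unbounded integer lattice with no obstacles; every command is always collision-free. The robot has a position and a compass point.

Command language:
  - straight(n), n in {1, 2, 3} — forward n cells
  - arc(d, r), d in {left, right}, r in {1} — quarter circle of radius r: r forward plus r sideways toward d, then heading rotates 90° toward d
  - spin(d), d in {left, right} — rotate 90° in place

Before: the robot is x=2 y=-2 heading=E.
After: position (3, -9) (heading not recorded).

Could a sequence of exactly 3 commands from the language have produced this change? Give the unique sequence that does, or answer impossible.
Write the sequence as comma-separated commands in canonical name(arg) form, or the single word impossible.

arc(right, 1), straight(3), straight(3)

key: order matters: swapping arc(right, 1) and straight(3) lands elsewhere
begin: x=2 y=-2 heading=E
t=1 arc(right, 1) ⇒ x=3 y=-3 heading=S
t=2 straight(3) ⇒ x=3 y=-6 heading=S
t=3 straight(3) ⇒ x=3 y=-9 heading=S
no rival 3-sequence matches.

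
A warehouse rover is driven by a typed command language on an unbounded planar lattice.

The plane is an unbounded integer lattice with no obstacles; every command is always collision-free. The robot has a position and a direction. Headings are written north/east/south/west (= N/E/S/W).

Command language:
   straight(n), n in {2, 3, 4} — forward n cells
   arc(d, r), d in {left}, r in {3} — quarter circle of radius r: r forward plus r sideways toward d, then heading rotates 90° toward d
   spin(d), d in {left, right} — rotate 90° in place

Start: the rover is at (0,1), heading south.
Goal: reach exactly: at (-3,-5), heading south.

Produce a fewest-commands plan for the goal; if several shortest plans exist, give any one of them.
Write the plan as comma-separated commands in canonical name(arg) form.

spin(right), arc(left, 3), straight(3)

begin: at (0,1), heading south
[1] after spin(right): at (0,1), heading west
[2] after arc(left, 3): at (-3,-2), heading south
[3] after straight(3): at (-3,-5), heading south
no 2-step plan works, so 3 is optimal.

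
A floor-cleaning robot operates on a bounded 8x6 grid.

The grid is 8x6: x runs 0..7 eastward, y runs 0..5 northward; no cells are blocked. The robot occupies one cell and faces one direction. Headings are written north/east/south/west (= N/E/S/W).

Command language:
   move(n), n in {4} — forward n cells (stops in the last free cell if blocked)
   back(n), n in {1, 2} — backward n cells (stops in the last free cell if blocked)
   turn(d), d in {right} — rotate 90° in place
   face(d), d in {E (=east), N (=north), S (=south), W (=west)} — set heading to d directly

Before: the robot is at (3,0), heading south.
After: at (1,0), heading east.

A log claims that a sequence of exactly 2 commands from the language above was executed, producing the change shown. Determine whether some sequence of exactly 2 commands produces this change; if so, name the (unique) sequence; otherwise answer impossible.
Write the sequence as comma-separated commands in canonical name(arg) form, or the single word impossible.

key: running back(2) before face(E) would end elsewhere — order is forced
start: at (3,0), heading south
[1] after face(E): at (3,0), heading east
[2] after back(2): at (1,0), heading east
no rival 2-sequence matches.

face(E), back(2)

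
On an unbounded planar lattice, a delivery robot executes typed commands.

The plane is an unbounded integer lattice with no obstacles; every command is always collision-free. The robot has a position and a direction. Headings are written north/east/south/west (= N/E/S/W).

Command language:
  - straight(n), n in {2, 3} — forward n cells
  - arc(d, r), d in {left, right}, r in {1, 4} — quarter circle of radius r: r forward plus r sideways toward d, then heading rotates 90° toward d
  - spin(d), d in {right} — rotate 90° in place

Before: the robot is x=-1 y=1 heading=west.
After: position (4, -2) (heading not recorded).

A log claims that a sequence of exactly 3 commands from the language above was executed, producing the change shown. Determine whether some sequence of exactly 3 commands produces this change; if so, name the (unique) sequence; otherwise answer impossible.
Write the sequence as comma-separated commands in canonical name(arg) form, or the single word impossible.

spin(right), arc(right, 1), arc(right, 4)

key: order matters: swapping spin(right) and arc(right, 4) lands elsewhere
start: x=-1 y=1 heading=west
t=1 spin(right) ⇒ x=-1 y=1 heading=north
t=2 arc(right, 1) ⇒ x=0 y=2 heading=east
t=3 arc(right, 4) ⇒ x=4 y=-2 heading=south
uniquely the one of 343 3-step routes that fits.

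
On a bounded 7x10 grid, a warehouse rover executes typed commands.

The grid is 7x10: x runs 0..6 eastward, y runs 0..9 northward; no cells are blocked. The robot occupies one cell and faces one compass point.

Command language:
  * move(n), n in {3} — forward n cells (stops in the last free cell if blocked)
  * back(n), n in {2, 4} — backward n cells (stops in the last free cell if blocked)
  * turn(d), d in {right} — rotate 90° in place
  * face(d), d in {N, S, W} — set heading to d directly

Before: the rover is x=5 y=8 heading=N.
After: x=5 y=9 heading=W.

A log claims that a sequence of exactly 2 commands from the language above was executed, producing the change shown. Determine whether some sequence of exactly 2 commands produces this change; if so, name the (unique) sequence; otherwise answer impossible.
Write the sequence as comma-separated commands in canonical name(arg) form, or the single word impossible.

key: cell and facing (now W) both changed — the 2 commands mix motion and turning
begin: x=5 y=8 heading=N
t=1 move(3) ⇒ x=5 y=9 heading=N
t=2 face(W) ⇒ x=5 y=9 heading=W
no other 2-command option fits: unique.

move(3), face(W)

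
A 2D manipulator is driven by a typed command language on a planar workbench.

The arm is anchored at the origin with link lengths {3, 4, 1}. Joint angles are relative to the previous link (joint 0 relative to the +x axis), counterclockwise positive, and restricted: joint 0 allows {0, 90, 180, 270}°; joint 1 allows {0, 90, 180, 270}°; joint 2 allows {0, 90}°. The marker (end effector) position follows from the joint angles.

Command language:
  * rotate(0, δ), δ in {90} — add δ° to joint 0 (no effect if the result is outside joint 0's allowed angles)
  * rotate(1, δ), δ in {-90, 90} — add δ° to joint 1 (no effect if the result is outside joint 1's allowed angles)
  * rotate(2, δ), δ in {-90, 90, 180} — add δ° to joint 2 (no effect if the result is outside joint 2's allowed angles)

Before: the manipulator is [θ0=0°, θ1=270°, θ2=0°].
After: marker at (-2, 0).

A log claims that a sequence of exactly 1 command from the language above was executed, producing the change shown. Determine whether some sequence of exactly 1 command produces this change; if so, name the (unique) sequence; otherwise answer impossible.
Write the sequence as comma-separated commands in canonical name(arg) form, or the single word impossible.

from: [θ0=0°, θ1=270°, θ2=0°]
t=1 rotate(1, -90) ⇒ [θ0=0°, θ1=180°, θ2=0°]
no other 1-command option fits: unique.

rotate(1, -90)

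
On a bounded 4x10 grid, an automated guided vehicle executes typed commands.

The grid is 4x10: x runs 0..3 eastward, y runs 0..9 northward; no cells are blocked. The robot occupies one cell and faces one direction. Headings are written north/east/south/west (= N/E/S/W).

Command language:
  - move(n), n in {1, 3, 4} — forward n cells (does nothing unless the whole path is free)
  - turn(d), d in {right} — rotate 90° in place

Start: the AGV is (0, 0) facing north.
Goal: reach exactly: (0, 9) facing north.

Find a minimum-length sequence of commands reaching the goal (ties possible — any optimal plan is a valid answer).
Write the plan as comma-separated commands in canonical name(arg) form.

initial: (0, 0) facing north
step 1 (move(3)): (0, 3) facing north
step 2 (move(3)): (0, 6) facing north
step 3 (move(3)): (0, 9) facing north
minimal: 3 command(s), checked below 3.

move(3), move(3), move(3)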